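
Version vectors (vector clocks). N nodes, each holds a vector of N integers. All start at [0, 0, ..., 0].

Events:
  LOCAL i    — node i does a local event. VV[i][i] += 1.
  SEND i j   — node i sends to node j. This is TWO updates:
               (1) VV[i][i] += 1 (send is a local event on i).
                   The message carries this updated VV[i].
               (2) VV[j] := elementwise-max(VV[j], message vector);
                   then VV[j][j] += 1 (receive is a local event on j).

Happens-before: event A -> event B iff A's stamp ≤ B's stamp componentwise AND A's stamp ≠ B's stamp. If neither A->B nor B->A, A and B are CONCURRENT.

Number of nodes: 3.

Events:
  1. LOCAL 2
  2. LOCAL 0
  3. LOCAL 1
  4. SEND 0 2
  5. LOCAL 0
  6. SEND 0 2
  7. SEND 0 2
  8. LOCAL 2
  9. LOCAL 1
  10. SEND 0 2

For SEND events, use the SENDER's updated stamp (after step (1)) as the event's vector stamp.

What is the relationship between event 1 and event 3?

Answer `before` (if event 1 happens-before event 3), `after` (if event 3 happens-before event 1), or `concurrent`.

Answer: concurrent

Derivation:
Initial: VV[0]=[0, 0, 0]
Initial: VV[1]=[0, 0, 0]
Initial: VV[2]=[0, 0, 0]
Event 1: LOCAL 2: VV[2][2]++ -> VV[2]=[0, 0, 1]
Event 2: LOCAL 0: VV[0][0]++ -> VV[0]=[1, 0, 0]
Event 3: LOCAL 1: VV[1][1]++ -> VV[1]=[0, 1, 0]
Event 4: SEND 0->2: VV[0][0]++ -> VV[0]=[2, 0, 0], msg_vec=[2, 0, 0]; VV[2]=max(VV[2],msg_vec) then VV[2][2]++ -> VV[2]=[2, 0, 2]
Event 5: LOCAL 0: VV[0][0]++ -> VV[0]=[3, 0, 0]
Event 6: SEND 0->2: VV[0][0]++ -> VV[0]=[4, 0, 0], msg_vec=[4, 0, 0]; VV[2]=max(VV[2],msg_vec) then VV[2][2]++ -> VV[2]=[4, 0, 3]
Event 7: SEND 0->2: VV[0][0]++ -> VV[0]=[5, 0, 0], msg_vec=[5, 0, 0]; VV[2]=max(VV[2],msg_vec) then VV[2][2]++ -> VV[2]=[5, 0, 4]
Event 8: LOCAL 2: VV[2][2]++ -> VV[2]=[5, 0, 5]
Event 9: LOCAL 1: VV[1][1]++ -> VV[1]=[0, 2, 0]
Event 10: SEND 0->2: VV[0][0]++ -> VV[0]=[6, 0, 0], msg_vec=[6, 0, 0]; VV[2]=max(VV[2],msg_vec) then VV[2][2]++ -> VV[2]=[6, 0, 6]
Event 1 stamp: [0, 0, 1]
Event 3 stamp: [0, 1, 0]
[0, 0, 1] <= [0, 1, 0]? False
[0, 1, 0] <= [0, 0, 1]? False
Relation: concurrent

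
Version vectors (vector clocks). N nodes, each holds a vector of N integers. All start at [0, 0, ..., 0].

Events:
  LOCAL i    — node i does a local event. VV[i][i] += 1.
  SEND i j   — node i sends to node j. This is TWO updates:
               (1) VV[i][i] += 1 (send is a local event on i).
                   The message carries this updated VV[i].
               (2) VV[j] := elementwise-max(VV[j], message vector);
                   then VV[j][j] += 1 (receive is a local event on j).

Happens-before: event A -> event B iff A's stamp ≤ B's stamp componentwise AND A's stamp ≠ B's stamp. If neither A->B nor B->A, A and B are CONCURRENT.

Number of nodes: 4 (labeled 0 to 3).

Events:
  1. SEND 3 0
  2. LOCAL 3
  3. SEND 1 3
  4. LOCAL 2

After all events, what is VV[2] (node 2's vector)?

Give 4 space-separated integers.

Initial: VV[0]=[0, 0, 0, 0]
Initial: VV[1]=[0, 0, 0, 0]
Initial: VV[2]=[0, 0, 0, 0]
Initial: VV[3]=[0, 0, 0, 0]
Event 1: SEND 3->0: VV[3][3]++ -> VV[3]=[0, 0, 0, 1], msg_vec=[0, 0, 0, 1]; VV[0]=max(VV[0],msg_vec) then VV[0][0]++ -> VV[0]=[1, 0, 0, 1]
Event 2: LOCAL 3: VV[3][3]++ -> VV[3]=[0, 0, 0, 2]
Event 3: SEND 1->3: VV[1][1]++ -> VV[1]=[0, 1, 0, 0], msg_vec=[0, 1, 0, 0]; VV[3]=max(VV[3],msg_vec) then VV[3][3]++ -> VV[3]=[0, 1, 0, 3]
Event 4: LOCAL 2: VV[2][2]++ -> VV[2]=[0, 0, 1, 0]
Final vectors: VV[0]=[1, 0, 0, 1]; VV[1]=[0, 1, 0, 0]; VV[2]=[0, 0, 1, 0]; VV[3]=[0, 1, 0, 3]

Answer: 0 0 1 0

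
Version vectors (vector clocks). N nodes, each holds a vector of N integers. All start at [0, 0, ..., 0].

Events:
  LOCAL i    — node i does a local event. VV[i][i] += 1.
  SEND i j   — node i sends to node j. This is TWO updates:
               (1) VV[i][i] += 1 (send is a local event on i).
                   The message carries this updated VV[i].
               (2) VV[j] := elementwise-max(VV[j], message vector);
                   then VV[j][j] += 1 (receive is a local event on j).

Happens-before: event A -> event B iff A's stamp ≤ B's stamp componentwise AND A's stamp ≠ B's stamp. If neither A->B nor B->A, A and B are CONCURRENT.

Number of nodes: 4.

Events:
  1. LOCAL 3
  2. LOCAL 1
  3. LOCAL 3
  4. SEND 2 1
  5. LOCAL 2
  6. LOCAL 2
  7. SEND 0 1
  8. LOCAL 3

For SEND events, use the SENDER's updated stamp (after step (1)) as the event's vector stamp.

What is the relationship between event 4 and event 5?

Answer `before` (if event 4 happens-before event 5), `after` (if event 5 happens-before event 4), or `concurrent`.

Initial: VV[0]=[0, 0, 0, 0]
Initial: VV[1]=[0, 0, 0, 0]
Initial: VV[2]=[0, 0, 0, 0]
Initial: VV[3]=[0, 0, 0, 0]
Event 1: LOCAL 3: VV[3][3]++ -> VV[3]=[0, 0, 0, 1]
Event 2: LOCAL 1: VV[1][1]++ -> VV[1]=[0, 1, 0, 0]
Event 3: LOCAL 3: VV[3][3]++ -> VV[3]=[0, 0, 0, 2]
Event 4: SEND 2->1: VV[2][2]++ -> VV[2]=[0, 0, 1, 0], msg_vec=[0, 0, 1, 0]; VV[1]=max(VV[1],msg_vec) then VV[1][1]++ -> VV[1]=[0, 2, 1, 0]
Event 5: LOCAL 2: VV[2][2]++ -> VV[2]=[0, 0, 2, 0]
Event 6: LOCAL 2: VV[2][2]++ -> VV[2]=[0, 0, 3, 0]
Event 7: SEND 0->1: VV[0][0]++ -> VV[0]=[1, 0, 0, 0], msg_vec=[1, 0, 0, 0]; VV[1]=max(VV[1],msg_vec) then VV[1][1]++ -> VV[1]=[1, 3, 1, 0]
Event 8: LOCAL 3: VV[3][3]++ -> VV[3]=[0, 0, 0, 3]
Event 4 stamp: [0, 0, 1, 0]
Event 5 stamp: [0, 0, 2, 0]
[0, 0, 1, 0] <= [0, 0, 2, 0]? True
[0, 0, 2, 0] <= [0, 0, 1, 0]? False
Relation: before

Answer: before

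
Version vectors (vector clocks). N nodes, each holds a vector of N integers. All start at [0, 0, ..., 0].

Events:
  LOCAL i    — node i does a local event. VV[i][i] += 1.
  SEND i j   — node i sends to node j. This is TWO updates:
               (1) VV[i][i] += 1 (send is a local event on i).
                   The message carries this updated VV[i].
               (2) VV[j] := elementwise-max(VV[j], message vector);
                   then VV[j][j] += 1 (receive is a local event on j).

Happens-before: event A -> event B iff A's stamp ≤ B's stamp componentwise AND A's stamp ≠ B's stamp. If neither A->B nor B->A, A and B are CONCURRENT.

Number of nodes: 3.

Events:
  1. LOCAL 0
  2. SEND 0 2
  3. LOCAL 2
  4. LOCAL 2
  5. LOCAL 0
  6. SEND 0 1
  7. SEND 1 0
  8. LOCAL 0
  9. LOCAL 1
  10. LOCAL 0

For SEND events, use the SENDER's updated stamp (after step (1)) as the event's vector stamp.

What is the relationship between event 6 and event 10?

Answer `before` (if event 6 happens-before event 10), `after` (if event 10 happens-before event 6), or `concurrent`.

Initial: VV[0]=[0, 0, 0]
Initial: VV[1]=[0, 0, 0]
Initial: VV[2]=[0, 0, 0]
Event 1: LOCAL 0: VV[0][0]++ -> VV[0]=[1, 0, 0]
Event 2: SEND 0->2: VV[0][0]++ -> VV[0]=[2, 0, 0], msg_vec=[2, 0, 0]; VV[2]=max(VV[2],msg_vec) then VV[2][2]++ -> VV[2]=[2, 0, 1]
Event 3: LOCAL 2: VV[2][2]++ -> VV[2]=[2, 0, 2]
Event 4: LOCAL 2: VV[2][2]++ -> VV[2]=[2, 0, 3]
Event 5: LOCAL 0: VV[0][0]++ -> VV[0]=[3, 0, 0]
Event 6: SEND 0->1: VV[0][0]++ -> VV[0]=[4, 0, 0], msg_vec=[4, 0, 0]; VV[1]=max(VV[1],msg_vec) then VV[1][1]++ -> VV[1]=[4, 1, 0]
Event 7: SEND 1->0: VV[1][1]++ -> VV[1]=[4, 2, 0], msg_vec=[4, 2, 0]; VV[0]=max(VV[0],msg_vec) then VV[0][0]++ -> VV[0]=[5, 2, 0]
Event 8: LOCAL 0: VV[0][0]++ -> VV[0]=[6, 2, 0]
Event 9: LOCAL 1: VV[1][1]++ -> VV[1]=[4, 3, 0]
Event 10: LOCAL 0: VV[0][0]++ -> VV[0]=[7, 2, 0]
Event 6 stamp: [4, 0, 0]
Event 10 stamp: [7, 2, 0]
[4, 0, 0] <= [7, 2, 0]? True
[7, 2, 0] <= [4, 0, 0]? False
Relation: before

Answer: before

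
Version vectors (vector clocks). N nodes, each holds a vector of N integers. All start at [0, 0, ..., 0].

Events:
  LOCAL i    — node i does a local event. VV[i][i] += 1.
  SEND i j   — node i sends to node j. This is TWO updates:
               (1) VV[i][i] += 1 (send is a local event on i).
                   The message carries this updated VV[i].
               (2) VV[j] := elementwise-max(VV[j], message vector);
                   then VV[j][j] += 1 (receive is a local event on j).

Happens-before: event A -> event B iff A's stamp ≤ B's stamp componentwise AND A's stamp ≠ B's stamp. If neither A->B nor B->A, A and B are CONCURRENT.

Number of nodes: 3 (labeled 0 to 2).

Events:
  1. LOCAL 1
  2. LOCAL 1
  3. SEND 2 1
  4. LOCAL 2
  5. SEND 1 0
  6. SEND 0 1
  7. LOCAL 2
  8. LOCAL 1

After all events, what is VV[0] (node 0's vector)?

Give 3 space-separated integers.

Initial: VV[0]=[0, 0, 0]
Initial: VV[1]=[0, 0, 0]
Initial: VV[2]=[0, 0, 0]
Event 1: LOCAL 1: VV[1][1]++ -> VV[1]=[0, 1, 0]
Event 2: LOCAL 1: VV[1][1]++ -> VV[1]=[0, 2, 0]
Event 3: SEND 2->1: VV[2][2]++ -> VV[2]=[0, 0, 1], msg_vec=[0, 0, 1]; VV[1]=max(VV[1],msg_vec) then VV[1][1]++ -> VV[1]=[0, 3, 1]
Event 4: LOCAL 2: VV[2][2]++ -> VV[2]=[0, 0, 2]
Event 5: SEND 1->0: VV[1][1]++ -> VV[1]=[0, 4, 1], msg_vec=[0, 4, 1]; VV[0]=max(VV[0],msg_vec) then VV[0][0]++ -> VV[0]=[1, 4, 1]
Event 6: SEND 0->1: VV[0][0]++ -> VV[0]=[2, 4, 1], msg_vec=[2, 4, 1]; VV[1]=max(VV[1],msg_vec) then VV[1][1]++ -> VV[1]=[2, 5, 1]
Event 7: LOCAL 2: VV[2][2]++ -> VV[2]=[0, 0, 3]
Event 8: LOCAL 1: VV[1][1]++ -> VV[1]=[2, 6, 1]
Final vectors: VV[0]=[2, 4, 1]; VV[1]=[2, 6, 1]; VV[2]=[0, 0, 3]

Answer: 2 4 1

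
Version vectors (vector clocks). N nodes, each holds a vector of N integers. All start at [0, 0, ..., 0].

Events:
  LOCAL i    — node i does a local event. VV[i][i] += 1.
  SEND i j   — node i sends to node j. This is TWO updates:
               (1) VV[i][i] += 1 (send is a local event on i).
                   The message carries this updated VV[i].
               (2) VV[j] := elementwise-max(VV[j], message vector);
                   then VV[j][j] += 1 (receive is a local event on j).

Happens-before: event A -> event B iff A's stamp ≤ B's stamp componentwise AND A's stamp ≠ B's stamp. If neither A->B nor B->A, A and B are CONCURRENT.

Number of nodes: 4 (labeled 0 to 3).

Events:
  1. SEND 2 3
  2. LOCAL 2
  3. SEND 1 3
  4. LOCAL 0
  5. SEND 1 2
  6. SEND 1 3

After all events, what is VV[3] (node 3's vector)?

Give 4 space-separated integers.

Initial: VV[0]=[0, 0, 0, 0]
Initial: VV[1]=[0, 0, 0, 0]
Initial: VV[2]=[0, 0, 0, 0]
Initial: VV[3]=[0, 0, 0, 0]
Event 1: SEND 2->3: VV[2][2]++ -> VV[2]=[0, 0, 1, 0], msg_vec=[0, 0, 1, 0]; VV[3]=max(VV[3],msg_vec) then VV[3][3]++ -> VV[3]=[0, 0, 1, 1]
Event 2: LOCAL 2: VV[2][2]++ -> VV[2]=[0, 0, 2, 0]
Event 3: SEND 1->3: VV[1][1]++ -> VV[1]=[0, 1, 0, 0], msg_vec=[0, 1, 0, 0]; VV[3]=max(VV[3],msg_vec) then VV[3][3]++ -> VV[3]=[0, 1, 1, 2]
Event 4: LOCAL 0: VV[0][0]++ -> VV[0]=[1, 0, 0, 0]
Event 5: SEND 1->2: VV[1][1]++ -> VV[1]=[0, 2, 0, 0], msg_vec=[0, 2, 0, 0]; VV[2]=max(VV[2],msg_vec) then VV[2][2]++ -> VV[2]=[0, 2, 3, 0]
Event 6: SEND 1->3: VV[1][1]++ -> VV[1]=[0, 3, 0, 0], msg_vec=[0, 3, 0, 0]; VV[3]=max(VV[3],msg_vec) then VV[3][3]++ -> VV[3]=[0, 3, 1, 3]
Final vectors: VV[0]=[1, 0, 0, 0]; VV[1]=[0, 3, 0, 0]; VV[2]=[0, 2, 3, 0]; VV[3]=[0, 3, 1, 3]

Answer: 0 3 1 3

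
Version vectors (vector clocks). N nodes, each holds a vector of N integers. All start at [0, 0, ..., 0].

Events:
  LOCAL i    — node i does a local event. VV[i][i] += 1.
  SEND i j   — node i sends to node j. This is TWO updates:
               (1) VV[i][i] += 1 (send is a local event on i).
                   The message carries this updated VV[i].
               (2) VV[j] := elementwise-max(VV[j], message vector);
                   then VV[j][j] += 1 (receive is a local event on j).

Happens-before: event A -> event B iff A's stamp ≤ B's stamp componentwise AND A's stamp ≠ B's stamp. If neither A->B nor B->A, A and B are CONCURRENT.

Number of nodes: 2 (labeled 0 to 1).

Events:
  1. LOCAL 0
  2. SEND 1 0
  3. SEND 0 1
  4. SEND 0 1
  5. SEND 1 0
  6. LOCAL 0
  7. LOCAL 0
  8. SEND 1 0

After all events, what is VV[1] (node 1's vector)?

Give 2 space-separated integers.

Initial: VV[0]=[0, 0]
Initial: VV[1]=[0, 0]
Event 1: LOCAL 0: VV[0][0]++ -> VV[0]=[1, 0]
Event 2: SEND 1->0: VV[1][1]++ -> VV[1]=[0, 1], msg_vec=[0, 1]; VV[0]=max(VV[0],msg_vec) then VV[0][0]++ -> VV[0]=[2, 1]
Event 3: SEND 0->1: VV[0][0]++ -> VV[0]=[3, 1], msg_vec=[3, 1]; VV[1]=max(VV[1],msg_vec) then VV[1][1]++ -> VV[1]=[3, 2]
Event 4: SEND 0->1: VV[0][0]++ -> VV[0]=[4, 1], msg_vec=[4, 1]; VV[1]=max(VV[1],msg_vec) then VV[1][1]++ -> VV[1]=[4, 3]
Event 5: SEND 1->0: VV[1][1]++ -> VV[1]=[4, 4], msg_vec=[4, 4]; VV[0]=max(VV[0],msg_vec) then VV[0][0]++ -> VV[0]=[5, 4]
Event 6: LOCAL 0: VV[0][0]++ -> VV[0]=[6, 4]
Event 7: LOCAL 0: VV[0][0]++ -> VV[0]=[7, 4]
Event 8: SEND 1->0: VV[1][1]++ -> VV[1]=[4, 5], msg_vec=[4, 5]; VV[0]=max(VV[0],msg_vec) then VV[0][0]++ -> VV[0]=[8, 5]
Final vectors: VV[0]=[8, 5]; VV[1]=[4, 5]

Answer: 4 5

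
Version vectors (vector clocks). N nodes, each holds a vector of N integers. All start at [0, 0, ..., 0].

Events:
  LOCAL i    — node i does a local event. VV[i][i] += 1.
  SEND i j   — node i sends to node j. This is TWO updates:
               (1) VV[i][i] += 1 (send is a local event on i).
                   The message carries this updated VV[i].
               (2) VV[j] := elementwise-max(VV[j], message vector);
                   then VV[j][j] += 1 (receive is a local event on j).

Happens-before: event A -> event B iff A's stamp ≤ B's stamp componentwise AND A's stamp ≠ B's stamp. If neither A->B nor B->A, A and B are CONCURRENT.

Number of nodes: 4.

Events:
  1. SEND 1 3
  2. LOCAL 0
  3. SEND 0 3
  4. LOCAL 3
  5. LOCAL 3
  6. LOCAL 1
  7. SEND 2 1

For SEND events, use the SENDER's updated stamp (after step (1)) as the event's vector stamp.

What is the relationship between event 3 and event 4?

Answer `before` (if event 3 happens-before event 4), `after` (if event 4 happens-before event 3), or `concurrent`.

Initial: VV[0]=[0, 0, 0, 0]
Initial: VV[1]=[0, 0, 0, 0]
Initial: VV[2]=[0, 0, 0, 0]
Initial: VV[3]=[0, 0, 0, 0]
Event 1: SEND 1->3: VV[1][1]++ -> VV[1]=[0, 1, 0, 0], msg_vec=[0, 1, 0, 0]; VV[3]=max(VV[3],msg_vec) then VV[3][3]++ -> VV[3]=[0, 1, 0, 1]
Event 2: LOCAL 0: VV[0][0]++ -> VV[0]=[1, 0, 0, 0]
Event 3: SEND 0->3: VV[0][0]++ -> VV[0]=[2, 0, 0, 0], msg_vec=[2, 0, 0, 0]; VV[3]=max(VV[3],msg_vec) then VV[3][3]++ -> VV[3]=[2, 1, 0, 2]
Event 4: LOCAL 3: VV[3][3]++ -> VV[3]=[2, 1, 0, 3]
Event 5: LOCAL 3: VV[3][3]++ -> VV[3]=[2, 1, 0, 4]
Event 6: LOCAL 1: VV[1][1]++ -> VV[1]=[0, 2, 0, 0]
Event 7: SEND 2->1: VV[2][2]++ -> VV[2]=[0, 0, 1, 0], msg_vec=[0, 0, 1, 0]; VV[1]=max(VV[1],msg_vec) then VV[1][1]++ -> VV[1]=[0, 3, 1, 0]
Event 3 stamp: [2, 0, 0, 0]
Event 4 stamp: [2, 1, 0, 3]
[2, 0, 0, 0] <= [2, 1, 0, 3]? True
[2, 1, 0, 3] <= [2, 0, 0, 0]? False
Relation: before

Answer: before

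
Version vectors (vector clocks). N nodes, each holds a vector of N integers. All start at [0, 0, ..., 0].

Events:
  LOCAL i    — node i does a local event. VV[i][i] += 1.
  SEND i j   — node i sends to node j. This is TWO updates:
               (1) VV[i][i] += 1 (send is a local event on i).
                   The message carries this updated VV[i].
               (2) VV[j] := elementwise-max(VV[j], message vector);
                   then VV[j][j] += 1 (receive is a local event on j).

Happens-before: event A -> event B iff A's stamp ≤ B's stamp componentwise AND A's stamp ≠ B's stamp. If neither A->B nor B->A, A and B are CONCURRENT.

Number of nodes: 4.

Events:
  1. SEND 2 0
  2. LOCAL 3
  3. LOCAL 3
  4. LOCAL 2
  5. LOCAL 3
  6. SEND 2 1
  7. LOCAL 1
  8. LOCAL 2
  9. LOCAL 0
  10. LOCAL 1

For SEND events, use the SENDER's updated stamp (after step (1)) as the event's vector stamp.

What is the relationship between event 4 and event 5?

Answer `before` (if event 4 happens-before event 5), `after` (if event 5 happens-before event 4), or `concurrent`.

Initial: VV[0]=[0, 0, 0, 0]
Initial: VV[1]=[0, 0, 0, 0]
Initial: VV[2]=[0, 0, 0, 0]
Initial: VV[3]=[0, 0, 0, 0]
Event 1: SEND 2->0: VV[2][2]++ -> VV[2]=[0, 0, 1, 0], msg_vec=[0, 0, 1, 0]; VV[0]=max(VV[0],msg_vec) then VV[0][0]++ -> VV[0]=[1, 0, 1, 0]
Event 2: LOCAL 3: VV[3][3]++ -> VV[3]=[0, 0, 0, 1]
Event 3: LOCAL 3: VV[3][3]++ -> VV[3]=[0, 0, 0, 2]
Event 4: LOCAL 2: VV[2][2]++ -> VV[2]=[0, 0, 2, 0]
Event 5: LOCAL 3: VV[3][3]++ -> VV[3]=[0, 0, 0, 3]
Event 6: SEND 2->1: VV[2][2]++ -> VV[2]=[0, 0, 3, 0], msg_vec=[0, 0, 3, 0]; VV[1]=max(VV[1],msg_vec) then VV[1][1]++ -> VV[1]=[0, 1, 3, 0]
Event 7: LOCAL 1: VV[1][1]++ -> VV[1]=[0, 2, 3, 0]
Event 8: LOCAL 2: VV[2][2]++ -> VV[2]=[0, 0, 4, 0]
Event 9: LOCAL 0: VV[0][0]++ -> VV[0]=[2, 0, 1, 0]
Event 10: LOCAL 1: VV[1][1]++ -> VV[1]=[0, 3, 3, 0]
Event 4 stamp: [0, 0, 2, 0]
Event 5 stamp: [0, 0, 0, 3]
[0, 0, 2, 0] <= [0, 0, 0, 3]? False
[0, 0, 0, 3] <= [0, 0, 2, 0]? False
Relation: concurrent

Answer: concurrent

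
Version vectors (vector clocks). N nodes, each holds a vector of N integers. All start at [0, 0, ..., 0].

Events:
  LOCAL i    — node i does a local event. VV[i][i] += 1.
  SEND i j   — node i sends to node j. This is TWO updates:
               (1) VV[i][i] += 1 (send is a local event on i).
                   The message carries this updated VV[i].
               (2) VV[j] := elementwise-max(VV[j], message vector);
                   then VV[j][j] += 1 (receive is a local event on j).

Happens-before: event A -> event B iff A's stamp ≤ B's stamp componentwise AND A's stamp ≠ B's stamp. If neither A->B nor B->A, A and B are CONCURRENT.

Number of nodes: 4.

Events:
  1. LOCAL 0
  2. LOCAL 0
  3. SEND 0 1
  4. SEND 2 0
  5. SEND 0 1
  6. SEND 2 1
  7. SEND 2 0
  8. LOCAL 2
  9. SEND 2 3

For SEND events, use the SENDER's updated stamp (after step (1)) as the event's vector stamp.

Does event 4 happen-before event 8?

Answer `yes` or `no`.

Answer: yes

Derivation:
Initial: VV[0]=[0, 0, 0, 0]
Initial: VV[1]=[0, 0, 0, 0]
Initial: VV[2]=[0, 0, 0, 0]
Initial: VV[3]=[0, 0, 0, 0]
Event 1: LOCAL 0: VV[0][0]++ -> VV[0]=[1, 0, 0, 0]
Event 2: LOCAL 0: VV[0][0]++ -> VV[0]=[2, 0, 0, 0]
Event 3: SEND 0->1: VV[0][0]++ -> VV[0]=[3, 0, 0, 0], msg_vec=[3, 0, 0, 0]; VV[1]=max(VV[1],msg_vec) then VV[1][1]++ -> VV[1]=[3, 1, 0, 0]
Event 4: SEND 2->0: VV[2][2]++ -> VV[2]=[0, 0, 1, 0], msg_vec=[0, 0, 1, 0]; VV[0]=max(VV[0],msg_vec) then VV[0][0]++ -> VV[0]=[4, 0, 1, 0]
Event 5: SEND 0->1: VV[0][0]++ -> VV[0]=[5, 0, 1, 0], msg_vec=[5, 0, 1, 0]; VV[1]=max(VV[1],msg_vec) then VV[1][1]++ -> VV[1]=[5, 2, 1, 0]
Event 6: SEND 2->1: VV[2][2]++ -> VV[2]=[0, 0, 2, 0], msg_vec=[0, 0, 2, 0]; VV[1]=max(VV[1],msg_vec) then VV[1][1]++ -> VV[1]=[5, 3, 2, 0]
Event 7: SEND 2->0: VV[2][2]++ -> VV[2]=[0, 0, 3, 0], msg_vec=[0, 0, 3, 0]; VV[0]=max(VV[0],msg_vec) then VV[0][0]++ -> VV[0]=[6, 0, 3, 0]
Event 8: LOCAL 2: VV[2][2]++ -> VV[2]=[0, 0, 4, 0]
Event 9: SEND 2->3: VV[2][2]++ -> VV[2]=[0, 0, 5, 0], msg_vec=[0, 0, 5, 0]; VV[3]=max(VV[3],msg_vec) then VV[3][3]++ -> VV[3]=[0, 0, 5, 1]
Event 4 stamp: [0, 0, 1, 0]
Event 8 stamp: [0, 0, 4, 0]
[0, 0, 1, 0] <= [0, 0, 4, 0]? True. Equal? False. Happens-before: True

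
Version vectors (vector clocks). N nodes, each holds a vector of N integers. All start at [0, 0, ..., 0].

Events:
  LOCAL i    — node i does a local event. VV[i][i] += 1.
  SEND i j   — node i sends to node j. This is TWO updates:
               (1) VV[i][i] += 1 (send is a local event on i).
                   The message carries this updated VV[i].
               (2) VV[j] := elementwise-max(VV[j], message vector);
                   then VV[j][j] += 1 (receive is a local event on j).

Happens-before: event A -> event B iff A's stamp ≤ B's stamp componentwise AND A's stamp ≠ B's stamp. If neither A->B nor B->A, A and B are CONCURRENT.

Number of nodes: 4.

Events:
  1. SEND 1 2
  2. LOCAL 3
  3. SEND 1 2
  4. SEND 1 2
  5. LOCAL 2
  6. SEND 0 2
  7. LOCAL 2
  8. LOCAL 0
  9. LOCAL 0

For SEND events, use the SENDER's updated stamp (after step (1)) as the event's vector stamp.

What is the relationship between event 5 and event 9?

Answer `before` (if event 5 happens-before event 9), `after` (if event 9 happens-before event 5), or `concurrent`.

Answer: concurrent

Derivation:
Initial: VV[0]=[0, 0, 0, 0]
Initial: VV[1]=[0, 0, 0, 0]
Initial: VV[2]=[0, 0, 0, 0]
Initial: VV[3]=[0, 0, 0, 0]
Event 1: SEND 1->2: VV[1][1]++ -> VV[1]=[0, 1, 0, 0], msg_vec=[0, 1, 0, 0]; VV[2]=max(VV[2],msg_vec) then VV[2][2]++ -> VV[2]=[0, 1, 1, 0]
Event 2: LOCAL 3: VV[3][3]++ -> VV[3]=[0, 0, 0, 1]
Event 3: SEND 1->2: VV[1][1]++ -> VV[1]=[0, 2, 0, 0], msg_vec=[0, 2, 0, 0]; VV[2]=max(VV[2],msg_vec) then VV[2][2]++ -> VV[2]=[0, 2, 2, 0]
Event 4: SEND 1->2: VV[1][1]++ -> VV[1]=[0, 3, 0, 0], msg_vec=[0, 3, 0, 0]; VV[2]=max(VV[2],msg_vec) then VV[2][2]++ -> VV[2]=[0, 3, 3, 0]
Event 5: LOCAL 2: VV[2][2]++ -> VV[2]=[0, 3, 4, 0]
Event 6: SEND 0->2: VV[0][0]++ -> VV[0]=[1, 0, 0, 0], msg_vec=[1, 0, 0, 0]; VV[2]=max(VV[2],msg_vec) then VV[2][2]++ -> VV[2]=[1, 3, 5, 0]
Event 7: LOCAL 2: VV[2][2]++ -> VV[2]=[1, 3, 6, 0]
Event 8: LOCAL 0: VV[0][0]++ -> VV[0]=[2, 0, 0, 0]
Event 9: LOCAL 0: VV[0][0]++ -> VV[0]=[3, 0, 0, 0]
Event 5 stamp: [0, 3, 4, 0]
Event 9 stamp: [3, 0, 0, 0]
[0, 3, 4, 0] <= [3, 0, 0, 0]? False
[3, 0, 0, 0] <= [0, 3, 4, 0]? False
Relation: concurrent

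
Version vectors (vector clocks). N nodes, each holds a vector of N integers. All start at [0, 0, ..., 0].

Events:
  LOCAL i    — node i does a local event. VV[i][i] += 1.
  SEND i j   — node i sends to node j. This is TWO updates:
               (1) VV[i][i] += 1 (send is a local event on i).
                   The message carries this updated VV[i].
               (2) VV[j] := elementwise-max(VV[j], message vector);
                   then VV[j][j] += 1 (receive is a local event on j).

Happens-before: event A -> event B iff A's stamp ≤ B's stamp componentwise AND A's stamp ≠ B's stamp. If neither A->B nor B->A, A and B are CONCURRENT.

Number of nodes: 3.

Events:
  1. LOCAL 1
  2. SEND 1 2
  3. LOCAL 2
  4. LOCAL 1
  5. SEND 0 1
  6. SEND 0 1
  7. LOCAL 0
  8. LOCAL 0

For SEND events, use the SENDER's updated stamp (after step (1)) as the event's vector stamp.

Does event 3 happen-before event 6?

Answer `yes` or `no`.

Answer: no

Derivation:
Initial: VV[0]=[0, 0, 0]
Initial: VV[1]=[0, 0, 0]
Initial: VV[2]=[0, 0, 0]
Event 1: LOCAL 1: VV[1][1]++ -> VV[1]=[0, 1, 0]
Event 2: SEND 1->2: VV[1][1]++ -> VV[1]=[0, 2, 0], msg_vec=[0, 2, 0]; VV[2]=max(VV[2],msg_vec) then VV[2][2]++ -> VV[2]=[0, 2, 1]
Event 3: LOCAL 2: VV[2][2]++ -> VV[2]=[0, 2, 2]
Event 4: LOCAL 1: VV[1][1]++ -> VV[1]=[0, 3, 0]
Event 5: SEND 0->1: VV[0][0]++ -> VV[0]=[1, 0, 0], msg_vec=[1, 0, 0]; VV[1]=max(VV[1],msg_vec) then VV[1][1]++ -> VV[1]=[1, 4, 0]
Event 6: SEND 0->1: VV[0][0]++ -> VV[0]=[2, 0, 0], msg_vec=[2, 0, 0]; VV[1]=max(VV[1],msg_vec) then VV[1][1]++ -> VV[1]=[2, 5, 0]
Event 7: LOCAL 0: VV[0][0]++ -> VV[0]=[3, 0, 0]
Event 8: LOCAL 0: VV[0][0]++ -> VV[0]=[4, 0, 0]
Event 3 stamp: [0, 2, 2]
Event 6 stamp: [2, 0, 0]
[0, 2, 2] <= [2, 0, 0]? False. Equal? False. Happens-before: False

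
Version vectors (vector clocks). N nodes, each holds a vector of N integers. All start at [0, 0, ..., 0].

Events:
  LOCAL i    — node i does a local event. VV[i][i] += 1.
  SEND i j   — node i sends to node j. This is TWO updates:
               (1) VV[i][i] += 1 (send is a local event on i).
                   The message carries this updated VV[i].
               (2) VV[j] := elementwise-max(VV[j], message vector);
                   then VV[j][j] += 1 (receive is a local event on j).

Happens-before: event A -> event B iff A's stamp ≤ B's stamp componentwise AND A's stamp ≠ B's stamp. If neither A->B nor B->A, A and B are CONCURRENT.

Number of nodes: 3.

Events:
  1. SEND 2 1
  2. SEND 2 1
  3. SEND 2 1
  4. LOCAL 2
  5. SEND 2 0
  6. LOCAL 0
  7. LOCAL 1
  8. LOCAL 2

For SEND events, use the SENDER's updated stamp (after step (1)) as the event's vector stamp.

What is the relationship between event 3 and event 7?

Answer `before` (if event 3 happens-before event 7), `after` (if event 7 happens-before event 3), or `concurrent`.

Initial: VV[0]=[0, 0, 0]
Initial: VV[1]=[0, 0, 0]
Initial: VV[2]=[0, 0, 0]
Event 1: SEND 2->1: VV[2][2]++ -> VV[2]=[0, 0, 1], msg_vec=[0, 0, 1]; VV[1]=max(VV[1],msg_vec) then VV[1][1]++ -> VV[1]=[0, 1, 1]
Event 2: SEND 2->1: VV[2][2]++ -> VV[2]=[0, 0, 2], msg_vec=[0, 0, 2]; VV[1]=max(VV[1],msg_vec) then VV[1][1]++ -> VV[1]=[0, 2, 2]
Event 3: SEND 2->1: VV[2][2]++ -> VV[2]=[0, 0, 3], msg_vec=[0, 0, 3]; VV[1]=max(VV[1],msg_vec) then VV[1][1]++ -> VV[1]=[0, 3, 3]
Event 4: LOCAL 2: VV[2][2]++ -> VV[2]=[0, 0, 4]
Event 5: SEND 2->0: VV[2][2]++ -> VV[2]=[0, 0, 5], msg_vec=[0, 0, 5]; VV[0]=max(VV[0],msg_vec) then VV[0][0]++ -> VV[0]=[1, 0, 5]
Event 6: LOCAL 0: VV[0][0]++ -> VV[0]=[2, 0, 5]
Event 7: LOCAL 1: VV[1][1]++ -> VV[1]=[0, 4, 3]
Event 8: LOCAL 2: VV[2][2]++ -> VV[2]=[0, 0, 6]
Event 3 stamp: [0, 0, 3]
Event 7 stamp: [0, 4, 3]
[0, 0, 3] <= [0, 4, 3]? True
[0, 4, 3] <= [0, 0, 3]? False
Relation: before

Answer: before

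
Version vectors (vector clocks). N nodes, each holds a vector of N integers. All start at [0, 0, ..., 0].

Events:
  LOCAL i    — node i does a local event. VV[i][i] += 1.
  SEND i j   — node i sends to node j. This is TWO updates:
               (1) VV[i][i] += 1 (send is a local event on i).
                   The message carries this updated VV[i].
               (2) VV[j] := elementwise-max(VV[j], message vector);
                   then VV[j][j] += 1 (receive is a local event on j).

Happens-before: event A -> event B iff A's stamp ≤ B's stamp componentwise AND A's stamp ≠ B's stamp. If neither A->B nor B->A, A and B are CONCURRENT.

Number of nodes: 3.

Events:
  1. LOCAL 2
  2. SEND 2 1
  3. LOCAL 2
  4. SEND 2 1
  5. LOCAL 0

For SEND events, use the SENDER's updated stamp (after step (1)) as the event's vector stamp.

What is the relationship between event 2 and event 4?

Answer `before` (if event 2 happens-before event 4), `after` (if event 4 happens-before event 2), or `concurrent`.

Initial: VV[0]=[0, 0, 0]
Initial: VV[1]=[0, 0, 0]
Initial: VV[2]=[0, 0, 0]
Event 1: LOCAL 2: VV[2][2]++ -> VV[2]=[0, 0, 1]
Event 2: SEND 2->1: VV[2][2]++ -> VV[2]=[0, 0, 2], msg_vec=[0, 0, 2]; VV[1]=max(VV[1],msg_vec) then VV[1][1]++ -> VV[1]=[0, 1, 2]
Event 3: LOCAL 2: VV[2][2]++ -> VV[2]=[0, 0, 3]
Event 4: SEND 2->1: VV[2][2]++ -> VV[2]=[0, 0, 4], msg_vec=[0, 0, 4]; VV[1]=max(VV[1],msg_vec) then VV[1][1]++ -> VV[1]=[0, 2, 4]
Event 5: LOCAL 0: VV[0][0]++ -> VV[0]=[1, 0, 0]
Event 2 stamp: [0, 0, 2]
Event 4 stamp: [0, 0, 4]
[0, 0, 2] <= [0, 0, 4]? True
[0, 0, 4] <= [0, 0, 2]? False
Relation: before

Answer: before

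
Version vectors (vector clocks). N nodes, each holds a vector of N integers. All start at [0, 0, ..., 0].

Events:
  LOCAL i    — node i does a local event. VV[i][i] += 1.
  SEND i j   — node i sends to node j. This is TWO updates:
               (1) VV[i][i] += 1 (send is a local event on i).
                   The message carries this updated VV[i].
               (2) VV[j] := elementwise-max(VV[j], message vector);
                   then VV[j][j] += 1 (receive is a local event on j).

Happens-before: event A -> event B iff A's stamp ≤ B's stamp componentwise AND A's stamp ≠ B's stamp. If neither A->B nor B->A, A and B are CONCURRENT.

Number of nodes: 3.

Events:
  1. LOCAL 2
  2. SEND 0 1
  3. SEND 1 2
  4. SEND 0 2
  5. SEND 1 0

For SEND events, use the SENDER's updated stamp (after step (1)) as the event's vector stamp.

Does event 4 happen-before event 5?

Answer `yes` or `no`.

Initial: VV[0]=[0, 0, 0]
Initial: VV[1]=[0, 0, 0]
Initial: VV[2]=[0, 0, 0]
Event 1: LOCAL 2: VV[2][2]++ -> VV[2]=[0, 0, 1]
Event 2: SEND 0->1: VV[0][0]++ -> VV[0]=[1, 0, 0], msg_vec=[1, 0, 0]; VV[1]=max(VV[1],msg_vec) then VV[1][1]++ -> VV[1]=[1, 1, 0]
Event 3: SEND 1->2: VV[1][1]++ -> VV[1]=[1, 2, 0], msg_vec=[1, 2, 0]; VV[2]=max(VV[2],msg_vec) then VV[2][2]++ -> VV[2]=[1, 2, 2]
Event 4: SEND 0->2: VV[0][0]++ -> VV[0]=[2, 0, 0], msg_vec=[2, 0, 0]; VV[2]=max(VV[2],msg_vec) then VV[2][2]++ -> VV[2]=[2, 2, 3]
Event 5: SEND 1->0: VV[1][1]++ -> VV[1]=[1, 3, 0], msg_vec=[1, 3, 0]; VV[0]=max(VV[0],msg_vec) then VV[0][0]++ -> VV[0]=[3, 3, 0]
Event 4 stamp: [2, 0, 0]
Event 5 stamp: [1, 3, 0]
[2, 0, 0] <= [1, 3, 0]? False. Equal? False. Happens-before: False

Answer: no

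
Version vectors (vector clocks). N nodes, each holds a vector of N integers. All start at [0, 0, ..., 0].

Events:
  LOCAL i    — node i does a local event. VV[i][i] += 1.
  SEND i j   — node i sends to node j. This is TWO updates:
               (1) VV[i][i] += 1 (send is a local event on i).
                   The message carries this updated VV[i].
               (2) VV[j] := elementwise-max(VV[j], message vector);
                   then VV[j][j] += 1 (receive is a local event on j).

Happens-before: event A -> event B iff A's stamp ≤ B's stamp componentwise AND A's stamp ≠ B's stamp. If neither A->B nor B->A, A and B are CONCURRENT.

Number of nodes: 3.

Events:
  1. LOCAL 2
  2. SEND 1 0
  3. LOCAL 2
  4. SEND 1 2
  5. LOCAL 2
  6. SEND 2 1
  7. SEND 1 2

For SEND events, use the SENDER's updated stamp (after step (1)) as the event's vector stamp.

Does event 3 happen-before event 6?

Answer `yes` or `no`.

Initial: VV[0]=[0, 0, 0]
Initial: VV[1]=[0, 0, 0]
Initial: VV[2]=[0, 0, 0]
Event 1: LOCAL 2: VV[2][2]++ -> VV[2]=[0, 0, 1]
Event 2: SEND 1->0: VV[1][1]++ -> VV[1]=[0, 1, 0], msg_vec=[0, 1, 0]; VV[0]=max(VV[0],msg_vec) then VV[0][0]++ -> VV[0]=[1, 1, 0]
Event 3: LOCAL 2: VV[2][2]++ -> VV[2]=[0, 0, 2]
Event 4: SEND 1->2: VV[1][1]++ -> VV[1]=[0, 2, 0], msg_vec=[0, 2, 0]; VV[2]=max(VV[2],msg_vec) then VV[2][2]++ -> VV[2]=[0, 2, 3]
Event 5: LOCAL 2: VV[2][2]++ -> VV[2]=[0, 2, 4]
Event 6: SEND 2->1: VV[2][2]++ -> VV[2]=[0, 2, 5], msg_vec=[0, 2, 5]; VV[1]=max(VV[1],msg_vec) then VV[1][1]++ -> VV[1]=[0, 3, 5]
Event 7: SEND 1->2: VV[1][1]++ -> VV[1]=[0, 4, 5], msg_vec=[0, 4, 5]; VV[2]=max(VV[2],msg_vec) then VV[2][2]++ -> VV[2]=[0, 4, 6]
Event 3 stamp: [0, 0, 2]
Event 6 stamp: [0, 2, 5]
[0, 0, 2] <= [0, 2, 5]? True. Equal? False. Happens-before: True

Answer: yes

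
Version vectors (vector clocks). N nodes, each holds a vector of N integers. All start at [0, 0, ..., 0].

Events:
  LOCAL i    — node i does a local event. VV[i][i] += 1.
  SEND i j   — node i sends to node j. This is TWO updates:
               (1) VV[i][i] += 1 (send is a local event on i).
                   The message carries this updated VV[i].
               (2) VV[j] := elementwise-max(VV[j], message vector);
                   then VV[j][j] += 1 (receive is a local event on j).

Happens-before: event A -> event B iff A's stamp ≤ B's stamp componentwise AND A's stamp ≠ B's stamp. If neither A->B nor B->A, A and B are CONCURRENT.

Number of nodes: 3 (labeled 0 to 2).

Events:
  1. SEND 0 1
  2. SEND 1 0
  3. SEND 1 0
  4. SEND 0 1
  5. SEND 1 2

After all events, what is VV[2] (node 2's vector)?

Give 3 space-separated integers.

Initial: VV[0]=[0, 0, 0]
Initial: VV[1]=[0, 0, 0]
Initial: VV[2]=[0, 0, 0]
Event 1: SEND 0->1: VV[0][0]++ -> VV[0]=[1, 0, 0], msg_vec=[1, 0, 0]; VV[1]=max(VV[1],msg_vec) then VV[1][1]++ -> VV[1]=[1, 1, 0]
Event 2: SEND 1->0: VV[1][1]++ -> VV[1]=[1, 2, 0], msg_vec=[1, 2, 0]; VV[0]=max(VV[0],msg_vec) then VV[0][0]++ -> VV[0]=[2, 2, 0]
Event 3: SEND 1->0: VV[1][1]++ -> VV[1]=[1, 3, 0], msg_vec=[1, 3, 0]; VV[0]=max(VV[0],msg_vec) then VV[0][0]++ -> VV[0]=[3, 3, 0]
Event 4: SEND 0->1: VV[0][0]++ -> VV[0]=[4, 3, 0], msg_vec=[4, 3, 0]; VV[1]=max(VV[1],msg_vec) then VV[1][1]++ -> VV[1]=[4, 4, 0]
Event 5: SEND 1->2: VV[1][1]++ -> VV[1]=[4, 5, 0], msg_vec=[4, 5, 0]; VV[2]=max(VV[2],msg_vec) then VV[2][2]++ -> VV[2]=[4, 5, 1]
Final vectors: VV[0]=[4, 3, 0]; VV[1]=[4, 5, 0]; VV[2]=[4, 5, 1]

Answer: 4 5 1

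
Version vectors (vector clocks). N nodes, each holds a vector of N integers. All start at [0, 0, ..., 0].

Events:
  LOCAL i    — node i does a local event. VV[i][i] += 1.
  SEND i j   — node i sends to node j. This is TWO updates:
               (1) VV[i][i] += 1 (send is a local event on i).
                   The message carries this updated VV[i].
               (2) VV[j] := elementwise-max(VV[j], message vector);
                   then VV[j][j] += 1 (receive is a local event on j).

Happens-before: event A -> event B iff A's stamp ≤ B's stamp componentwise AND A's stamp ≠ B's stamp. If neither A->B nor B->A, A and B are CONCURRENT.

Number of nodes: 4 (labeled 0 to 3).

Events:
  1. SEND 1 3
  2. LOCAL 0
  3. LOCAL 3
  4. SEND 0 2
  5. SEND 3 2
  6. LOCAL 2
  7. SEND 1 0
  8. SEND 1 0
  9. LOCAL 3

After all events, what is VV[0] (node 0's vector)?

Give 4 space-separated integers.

Initial: VV[0]=[0, 0, 0, 0]
Initial: VV[1]=[0, 0, 0, 0]
Initial: VV[2]=[0, 0, 0, 0]
Initial: VV[3]=[0, 0, 0, 0]
Event 1: SEND 1->3: VV[1][1]++ -> VV[1]=[0, 1, 0, 0], msg_vec=[0, 1, 0, 0]; VV[3]=max(VV[3],msg_vec) then VV[3][3]++ -> VV[3]=[0, 1, 0, 1]
Event 2: LOCAL 0: VV[0][0]++ -> VV[0]=[1, 0, 0, 0]
Event 3: LOCAL 3: VV[3][3]++ -> VV[3]=[0, 1, 0, 2]
Event 4: SEND 0->2: VV[0][0]++ -> VV[0]=[2, 0, 0, 0], msg_vec=[2, 0, 0, 0]; VV[2]=max(VV[2],msg_vec) then VV[2][2]++ -> VV[2]=[2, 0, 1, 0]
Event 5: SEND 3->2: VV[3][3]++ -> VV[3]=[0, 1, 0, 3], msg_vec=[0, 1, 0, 3]; VV[2]=max(VV[2],msg_vec) then VV[2][2]++ -> VV[2]=[2, 1, 2, 3]
Event 6: LOCAL 2: VV[2][2]++ -> VV[2]=[2, 1, 3, 3]
Event 7: SEND 1->0: VV[1][1]++ -> VV[1]=[0, 2, 0, 0], msg_vec=[0, 2, 0, 0]; VV[0]=max(VV[0],msg_vec) then VV[0][0]++ -> VV[0]=[3, 2, 0, 0]
Event 8: SEND 1->0: VV[1][1]++ -> VV[1]=[0, 3, 0, 0], msg_vec=[0, 3, 0, 0]; VV[0]=max(VV[0],msg_vec) then VV[0][0]++ -> VV[0]=[4, 3, 0, 0]
Event 9: LOCAL 3: VV[3][3]++ -> VV[3]=[0, 1, 0, 4]
Final vectors: VV[0]=[4, 3, 0, 0]; VV[1]=[0, 3, 0, 0]; VV[2]=[2, 1, 3, 3]; VV[3]=[0, 1, 0, 4]

Answer: 4 3 0 0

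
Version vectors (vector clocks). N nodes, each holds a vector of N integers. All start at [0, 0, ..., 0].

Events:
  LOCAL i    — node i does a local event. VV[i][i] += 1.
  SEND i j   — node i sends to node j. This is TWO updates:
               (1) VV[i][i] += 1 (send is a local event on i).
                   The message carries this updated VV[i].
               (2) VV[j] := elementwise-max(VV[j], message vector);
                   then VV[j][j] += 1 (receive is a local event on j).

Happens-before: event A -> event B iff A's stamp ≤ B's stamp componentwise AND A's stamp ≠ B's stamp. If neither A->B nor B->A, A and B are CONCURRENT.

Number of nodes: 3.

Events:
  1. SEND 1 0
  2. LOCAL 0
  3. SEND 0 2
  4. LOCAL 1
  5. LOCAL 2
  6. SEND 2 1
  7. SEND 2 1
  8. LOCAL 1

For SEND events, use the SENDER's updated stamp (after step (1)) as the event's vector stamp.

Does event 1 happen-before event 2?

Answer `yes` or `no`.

Initial: VV[0]=[0, 0, 0]
Initial: VV[1]=[0, 0, 0]
Initial: VV[2]=[0, 0, 0]
Event 1: SEND 1->0: VV[1][1]++ -> VV[1]=[0, 1, 0], msg_vec=[0, 1, 0]; VV[0]=max(VV[0],msg_vec) then VV[0][0]++ -> VV[0]=[1, 1, 0]
Event 2: LOCAL 0: VV[0][0]++ -> VV[0]=[2, 1, 0]
Event 3: SEND 0->2: VV[0][0]++ -> VV[0]=[3, 1, 0], msg_vec=[3, 1, 0]; VV[2]=max(VV[2],msg_vec) then VV[2][2]++ -> VV[2]=[3, 1, 1]
Event 4: LOCAL 1: VV[1][1]++ -> VV[1]=[0, 2, 0]
Event 5: LOCAL 2: VV[2][2]++ -> VV[2]=[3, 1, 2]
Event 6: SEND 2->1: VV[2][2]++ -> VV[2]=[3, 1, 3], msg_vec=[3, 1, 3]; VV[1]=max(VV[1],msg_vec) then VV[1][1]++ -> VV[1]=[3, 3, 3]
Event 7: SEND 2->1: VV[2][2]++ -> VV[2]=[3, 1, 4], msg_vec=[3, 1, 4]; VV[1]=max(VV[1],msg_vec) then VV[1][1]++ -> VV[1]=[3, 4, 4]
Event 8: LOCAL 1: VV[1][1]++ -> VV[1]=[3, 5, 4]
Event 1 stamp: [0, 1, 0]
Event 2 stamp: [2, 1, 0]
[0, 1, 0] <= [2, 1, 0]? True. Equal? False. Happens-before: True

Answer: yes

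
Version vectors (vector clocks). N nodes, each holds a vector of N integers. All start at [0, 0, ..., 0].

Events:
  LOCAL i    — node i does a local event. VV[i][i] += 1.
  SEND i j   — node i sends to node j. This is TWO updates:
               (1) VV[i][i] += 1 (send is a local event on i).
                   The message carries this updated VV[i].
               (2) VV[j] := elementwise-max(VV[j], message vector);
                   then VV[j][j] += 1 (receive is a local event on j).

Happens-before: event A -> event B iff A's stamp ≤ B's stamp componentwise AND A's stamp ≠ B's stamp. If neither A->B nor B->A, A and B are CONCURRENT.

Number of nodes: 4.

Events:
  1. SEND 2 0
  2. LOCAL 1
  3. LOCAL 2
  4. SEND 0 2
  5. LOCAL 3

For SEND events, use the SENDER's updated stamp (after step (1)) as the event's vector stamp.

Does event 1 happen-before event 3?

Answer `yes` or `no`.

Answer: yes

Derivation:
Initial: VV[0]=[0, 0, 0, 0]
Initial: VV[1]=[0, 0, 0, 0]
Initial: VV[2]=[0, 0, 0, 0]
Initial: VV[3]=[0, 0, 0, 0]
Event 1: SEND 2->0: VV[2][2]++ -> VV[2]=[0, 0, 1, 0], msg_vec=[0, 0, 1, 0]; VV[0]=max(VV[0],msg_vec) then VV[0][0]++ -> VV[0]=[1, 0, 1, 0]
Event 2: LOCAL 1: VV[1][1]++ -> VV[1]=[0, 1, 0, 0]
Event 3: LOCAL 2: VV[2][2]++ -> VV[2]=[0, 0, 2, 0]
Event 4: SEND 0->2: VV[0][0]++ -> VV[0]=[2, 0, 1, 0], msg_vec=[2, 0, 1, 0]; VV[2]=max(VV[2],msg_vec) then VV[2][2]++ -> VV[2]=[2, 0, 3, 0]
Event 5: LOCAL 3: VV[3][3]++ -> VV[3]=[0, 0, 0, 1]
Event 1 stamp: [0, 0, 1, 0]
Event 3 stamp: [0, 0, 2, 0]
[0, 0, 1, 0] <= [0, 0, 2, 0]? True. Equal? False. Happens-before: True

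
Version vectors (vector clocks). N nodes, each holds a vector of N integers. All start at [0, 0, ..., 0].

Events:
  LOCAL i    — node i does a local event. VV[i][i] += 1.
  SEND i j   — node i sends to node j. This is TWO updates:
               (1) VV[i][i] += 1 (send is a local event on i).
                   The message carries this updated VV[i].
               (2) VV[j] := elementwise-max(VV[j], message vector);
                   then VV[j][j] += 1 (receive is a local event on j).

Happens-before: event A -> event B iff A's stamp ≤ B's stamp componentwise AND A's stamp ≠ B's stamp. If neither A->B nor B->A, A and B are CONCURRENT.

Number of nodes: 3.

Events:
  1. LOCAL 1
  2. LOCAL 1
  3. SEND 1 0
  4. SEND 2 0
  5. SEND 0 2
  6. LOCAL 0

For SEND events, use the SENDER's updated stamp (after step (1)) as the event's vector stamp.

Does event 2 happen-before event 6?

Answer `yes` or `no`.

Initial: VV[0]=[0, 0, 0]
Initial: VV[1]=[0, 0, 0]
Initial: VV[2]=[0, 0, 0]
Event 1: LOCAL 1: VV[1][1]++ -> VV[1]=[0, 1, 0]
Event 2: LOCAL 1: VV[1][1]++ -> VV[1]=[0, 2, 0]
Event 3: SEND 1->0: VV[1][1]++ -> VV[1]=[0, 3, 0], msg_vec=[0, 3, 0]; VV[0]=max(VV[0],msg_vec) then VV[0][0]++ -> VV[0]=[1, 3, 0]
Event 4: SEND 2->0: VV[2][2]++ -> VV[2]=[0, 0, 1], msg_vec=[0, 0, 1]; VV[0]=max(VV[0],msg_vec) then VV[0][0]++ -> VV[0]=[2, 3, 1]
Event 5: SEND 0->2: VV[0][0]++ -> VV[0]=[3, 3, 1], msg_vec=[3, 3, 1]; VV[2]=max(VV[2],msg_vec) then VV[2][2]++ -> VV[2]=[3, 3, 2]
Event 6: LOCAL 0: VV[0][0]++ -> VV[0]=[4, 3, 1]
Event 2 stamp: [0, 2, 0]
Event 6 stamp: [4, 3, 1]
[0, 2, 0] <= [4, 3, 1]? True. Equal? False. Happens-before: True

Answer: yes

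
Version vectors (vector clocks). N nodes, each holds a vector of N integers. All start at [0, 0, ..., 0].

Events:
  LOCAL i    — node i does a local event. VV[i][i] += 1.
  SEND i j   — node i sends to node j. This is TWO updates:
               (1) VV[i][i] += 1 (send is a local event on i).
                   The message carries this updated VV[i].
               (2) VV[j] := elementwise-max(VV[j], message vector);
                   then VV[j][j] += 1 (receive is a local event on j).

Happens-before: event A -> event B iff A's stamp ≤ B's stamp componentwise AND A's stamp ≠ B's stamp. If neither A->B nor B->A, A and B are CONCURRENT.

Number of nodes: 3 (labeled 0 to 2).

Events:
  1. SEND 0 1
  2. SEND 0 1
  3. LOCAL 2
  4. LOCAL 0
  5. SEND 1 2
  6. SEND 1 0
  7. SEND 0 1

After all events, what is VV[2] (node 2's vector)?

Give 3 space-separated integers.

Answer: 2 3 2

Derivation:
Initial: VV[0]=[0, 0, 0]
Initial: VV[1]=[0, 0, 0]
Initial: VV[2]=[0, 0, 0]
Event 1: SEND 0->1: VV[0][0]++ -> VV[0]=[1, 0, 0], msg_vec=[1, 0, 0]; VV[1]=max(VV[1],msg_vec) then VV[1][1]++ -> VV[1]=[1, 1, 0]
Event 2: SEND 0->1: VV[0][0]++ -> VV[0]=[2, 0, 0], msg_vec=[2, 0, 0]; VV[1]=max(VV[1],msg_vec) then VV[1][1]++ -> VV[1]=[2, 2, 0]
Event 3: LOCAL 2: VV[2][2]++ -> VV[2]=[0, 0, 1]
Event 4: LOCAL 0: VV[0][0]++ -> VV[0]=[3, 0, 0]
Event 5: SEND 1->2: VV[1][1]++ -> VV[1]=[2, 3, 0], msg_vec=[2, 3, 0]; VV[2]=max(VV[2],msg_vec) then VV[2][2]++ -> VV[2]=[2, 3, 2]
Event 6: SEND 1->0: VV[1][1]++ -> VV[1]=[2, 4, 0], msg_vec=[2, 4, 0]; VV[0]=max(VV[0],msg_vec) then VV[0][0]++ -> VV[0]=[4, 4, 0]
Event 7: SEND 0->1: VV[0][0]++ -> VV[0]=[5, 4, 0], msg_vec=[5, 4, 0]; VV[1]=max(VV[1],msg_vec) then VV[1][1]++ -> VV[1]=[5, 5, 0]
Final vectors: VV[0]=[5, 4, 0]; VV[1]=[5, 5, 0]; VV[2]=[2, 3, 2]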